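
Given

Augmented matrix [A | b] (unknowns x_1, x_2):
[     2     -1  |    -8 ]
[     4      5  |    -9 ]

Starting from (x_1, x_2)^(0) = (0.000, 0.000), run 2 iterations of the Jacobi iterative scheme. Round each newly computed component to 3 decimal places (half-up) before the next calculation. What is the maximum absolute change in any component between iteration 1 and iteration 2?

Iteration 1:
  x_1 = (-8 - (-1)·0.000) / (2) = -4.000
  x_2 = (-9 - (4)·0.000) / (5) = -1.800
Iteration 2:
  x_1 = (-8 - (-1)·-1.800) / (2) = -4.900
  x_2 = (-9 - (4)·-4.000) / (5) = 1.400
Change: (-0.900, 3.200) → max |·| = 3.200

3.200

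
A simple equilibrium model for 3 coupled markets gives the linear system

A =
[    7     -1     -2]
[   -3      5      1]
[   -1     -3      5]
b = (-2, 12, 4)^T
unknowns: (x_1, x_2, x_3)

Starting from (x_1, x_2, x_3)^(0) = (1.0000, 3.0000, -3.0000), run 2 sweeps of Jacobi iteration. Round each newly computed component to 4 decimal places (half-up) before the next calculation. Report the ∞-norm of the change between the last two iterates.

2.1886

Iteration 1:
  x_1 = (-2 - (-1)·3.0000 - (-2)·-3.0000) / (7) = -0.7143
  x_2 = (12 - (-3)·1.0000 - (1)·-3.0000) / (5) = 3.6000
  x_3 = (4 - (-1)·1.0000 - (-3)·3.0000) / (5) = 2.8000
Iteration 2:
  x_1 = (-2 - (-1)·3.6000 - (-2)·2.8000) / (7) = 1.0286
  x_2 = (12 - (-3)·-0.7143 - (1)·2.8000) / (5) = 1.4114
  x_3 = (4 - (-1)·-0.7143 - (-3)·3.6000) / (5) = 2.8171
Change: (1.7429, -2.1886, 0.0171) → max |·| = 2.1886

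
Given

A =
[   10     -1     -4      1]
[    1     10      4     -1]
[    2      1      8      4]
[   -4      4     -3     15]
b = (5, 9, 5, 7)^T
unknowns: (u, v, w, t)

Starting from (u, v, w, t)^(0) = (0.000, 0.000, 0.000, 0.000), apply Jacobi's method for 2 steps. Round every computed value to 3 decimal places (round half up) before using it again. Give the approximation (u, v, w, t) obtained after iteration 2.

(0.793, 0.647, 0.154, 0.485)

Iteration 1:
  u = (5 - (-1)·0.000 - (-4)·0.000 - (1)·0.000) / (10) = 0.500
  v = (9 - (1)·0.000 - (4)·0.000 - (-1)·0.000) / (10) = 0.900
  w = (5 - (2)·0.000 - (1)·0.000 - (4)·0.000) / (8) = 0.625
  t = (7 - (-4)·0.000 - (4)·0.000 - (-3)·0.000) / (15) = 0.467
Iteration 2:
  u = (5 - (-1)·0.900 - (-4)·0.625 - (1)·0.467) / (10) = 0.793
  v = (9 - (1)·0.500 - (4)·0.625 - (-1)·0.467) / (10) = 0.647
  w = (5 - (2)·0.500 - (1)·0.900 - (4)·0.467) / (8) = 0.154
  t = (7 - (-4)·0.500 - (4)·0.900 - (-3)·0.625) / (15) = 0.485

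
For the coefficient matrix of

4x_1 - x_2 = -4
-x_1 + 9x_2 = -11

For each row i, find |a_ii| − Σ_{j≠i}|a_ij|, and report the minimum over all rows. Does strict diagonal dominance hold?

3

row 1: |4| − (1) = 3
row 2: |9| − (1) = 8
minimum over rows = 3 → strictly diagonally dominant (convergence guaranteed)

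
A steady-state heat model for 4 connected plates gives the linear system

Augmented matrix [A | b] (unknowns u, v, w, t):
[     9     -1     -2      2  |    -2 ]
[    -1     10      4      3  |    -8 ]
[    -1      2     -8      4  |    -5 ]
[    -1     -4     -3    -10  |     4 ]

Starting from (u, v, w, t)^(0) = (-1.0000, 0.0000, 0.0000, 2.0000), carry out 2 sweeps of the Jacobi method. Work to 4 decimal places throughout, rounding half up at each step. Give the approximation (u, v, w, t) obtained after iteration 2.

(0.0667, -1.4767, 0.1833, -0.2583)

Iteration 1:
  u = (-2 - (-1)·0.0000 - (-2)·0.0000 - (2)·2.0000) / (9) = -0.6667
  v = (-8 - (-1)·-1.0000 - (4)·0.0000 - (3)·2.0000) / (10) = -1.5000
  w = (-5 - (-1)·-1.0000 - (2)·0.0000 - (4)·2.0000) / (-8) = 1.7500
  t = (4 - (-1)·-1.0000 - (-4)·0.0000 - (-3)·0.0000) / (-10) = -0.3000
Iteration 2:
  u = (-2 - (-1)·-1.5000 - (-2)·1.7500 - (2)·-0.3000) / (9) = 0.0667
  v = (-8 - (-1)·-0.6667 - (4)·1.7500 - (3)·-0.3000) / (10) = -1.4767
  w = (-5 - (-1)·-0.6667 - (2)·-1.5000 - (4)·-0.3000) / (-8) = 0.1833
  t = (4 - (-1)·-0.6667 - (-4)·-1.5000 - (-3)·1.7500) / (-10) = -0.2583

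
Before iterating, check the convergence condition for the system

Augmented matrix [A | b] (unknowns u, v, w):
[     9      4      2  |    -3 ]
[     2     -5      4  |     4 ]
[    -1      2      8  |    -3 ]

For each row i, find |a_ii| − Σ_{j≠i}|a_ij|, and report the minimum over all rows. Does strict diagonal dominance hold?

-1

row 1: |9| − (4+2) = 3
row 2: |-5| − (2+4) = -1
row 3: |8| − (1+2) = 5
minimum over rows = -1 → not strictly diagonally dominant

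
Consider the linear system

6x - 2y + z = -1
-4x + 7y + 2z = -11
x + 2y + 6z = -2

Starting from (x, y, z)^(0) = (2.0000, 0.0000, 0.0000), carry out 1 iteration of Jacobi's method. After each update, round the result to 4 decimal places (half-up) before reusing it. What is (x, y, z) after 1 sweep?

(-0.1667, -0.4286, -0.6667)

Iteration 1:
  x = (-1 - (-2)·0.0000 - (1)·0.0000) / (6) = -0.1667
  y = (-11 - (-4)·2.0000 - (2)·0.0000) / (7) = -0.4286
  z = (-2 - (1)·2.0000 - (2)·0.0000) / (6) = -0.6667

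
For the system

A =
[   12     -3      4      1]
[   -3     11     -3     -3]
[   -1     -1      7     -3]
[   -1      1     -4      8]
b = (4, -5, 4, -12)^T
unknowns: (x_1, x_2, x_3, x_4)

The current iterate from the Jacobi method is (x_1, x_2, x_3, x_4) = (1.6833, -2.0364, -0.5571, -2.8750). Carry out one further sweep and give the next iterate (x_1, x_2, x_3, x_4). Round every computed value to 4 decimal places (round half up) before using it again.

(0.2495, -0.9315, -0.7112, -1.3136)

One sweep:
  x_1 = (4 - (-3)·-2.0364 - (4)·-0.5571 - (1)·-2.8750) / (12) = 0.2495
  x_2 = (-5 - (-3)·1.6833 - (-3)·-0.5571 - (-3)·-2.8750) / (11) = -0.9315
  x_3 = (4 - (-1)·1.6833 - (-1)·-2.0364 - (-3)·-2.8750) / (7) = -0.7112
  x_4 = (-12 - (-1)·1.6833 - (1)·-2.0364 - (-4)·-0.5571) / (8) = -1.3136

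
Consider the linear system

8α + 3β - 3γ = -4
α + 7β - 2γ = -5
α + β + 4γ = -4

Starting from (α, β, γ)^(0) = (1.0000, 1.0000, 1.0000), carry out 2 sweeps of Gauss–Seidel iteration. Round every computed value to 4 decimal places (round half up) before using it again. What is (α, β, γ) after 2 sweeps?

(-0.6607, -0.8444, -0.6237)

Iteration 1:
  α = (-4 - (3)·1.0000 - (-3)·1.0000) / (8) = -0.5000
  β = (-5 - (1)·-0.5000 - (-2)·1.0000) / (7) = -0.3571
  γ = (-4 - (1)·-0.5000 - (1)·-0.3571) / (4) = -0.7857
Iteration 2:
  α = (-4 - (3)·-0.3571 - (-3)·-0.7857) / (8) = -0.6607
  β = (-5 - (1)·-0.6607 - (-2)·-0.7857) / (7) = -0.8444
  γ = (-4 - (1)·-0.6607 - (1)·-0.8444) / (4) = -0.6237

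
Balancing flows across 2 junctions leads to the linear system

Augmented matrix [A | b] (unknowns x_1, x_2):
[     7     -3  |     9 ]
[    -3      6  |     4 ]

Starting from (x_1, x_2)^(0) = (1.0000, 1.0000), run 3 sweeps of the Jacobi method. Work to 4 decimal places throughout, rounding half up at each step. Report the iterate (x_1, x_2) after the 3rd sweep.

(1.9388, 1.5595)

Iteration 1:
  x_1 = (9 - (-3)·1.0000) / (7) = 1.7143
  x_2 = (4 - (-3)·1.0000) / (6) = 1.1667
Iteration 2:
  x_1 = (9 - (-3)·1.1667) / (7) = 1.7857
  x_2 = (4 - (-3)·1.7143) / (6) = 1.5238
Iteration 3:
  x_1 = (9 - (-3)·1.5238) / (7) = 1.9388
  x_2 = (4 - (-3)·1.7857) / (6) = 1.5595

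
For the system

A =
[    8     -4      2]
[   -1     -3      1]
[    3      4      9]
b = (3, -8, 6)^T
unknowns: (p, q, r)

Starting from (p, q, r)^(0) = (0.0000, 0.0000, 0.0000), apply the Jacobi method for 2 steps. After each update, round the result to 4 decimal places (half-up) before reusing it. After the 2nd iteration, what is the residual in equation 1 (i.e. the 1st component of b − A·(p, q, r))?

3.0090

Iteration 1:
  p = (3 - (-4)·0.0000 - (2)·0.0000) / (8) = 0.3750
  q = (-8 - (-1)·0.0000 - (1)·0.0000) / (-3) = 2.6667
  r = (6 - (3)·0.0000 - (4)·0.0000) / (9) = 0.6667
Iteration 2:
  p = (3 - (-4)·2.6667 - (2)·0.6667) / (8) = 1.5417
  q = (-8 - (-1)·0.3750 - (1)·0.6667) / (-3) = 2.7639
  r = (6 - (3)·0.3750 - (4)·2.6667) / (9) = -0.6435
Residual b − A·x = (3.0090, 2.4769, -3.8892)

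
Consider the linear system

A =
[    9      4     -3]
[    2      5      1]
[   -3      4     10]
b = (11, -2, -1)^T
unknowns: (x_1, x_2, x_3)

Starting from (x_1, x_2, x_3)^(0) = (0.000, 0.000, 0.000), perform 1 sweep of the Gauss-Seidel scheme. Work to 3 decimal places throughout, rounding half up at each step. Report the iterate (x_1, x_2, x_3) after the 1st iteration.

Iteration 1:
  x_1 = (11 - (4)·0.000 - (-3)·0.000) / (9) = 1.222
  x_2 = (-2 - (2)·1.222 - (1)·0.000) / (5) = -0.889
  x_3 = (-1 - (-3)·1.222 - (4)·-0.889) / (10) = 0.622

(1.222, -0.889, 0.622)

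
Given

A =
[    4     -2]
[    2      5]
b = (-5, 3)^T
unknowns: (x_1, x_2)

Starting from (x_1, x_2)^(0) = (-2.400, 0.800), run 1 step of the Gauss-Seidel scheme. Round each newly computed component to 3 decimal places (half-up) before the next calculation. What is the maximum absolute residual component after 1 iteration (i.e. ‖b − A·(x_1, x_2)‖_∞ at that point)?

Iteration 1:
  x_1 = (-5 - (-2)·0.800) / (4) = -0.850
  x_2 = (3 - (2)·-0.850) / (5) = 0.940
Residual b − A·x = (0.280, 0.000); ∞-norm = 0.280

0.280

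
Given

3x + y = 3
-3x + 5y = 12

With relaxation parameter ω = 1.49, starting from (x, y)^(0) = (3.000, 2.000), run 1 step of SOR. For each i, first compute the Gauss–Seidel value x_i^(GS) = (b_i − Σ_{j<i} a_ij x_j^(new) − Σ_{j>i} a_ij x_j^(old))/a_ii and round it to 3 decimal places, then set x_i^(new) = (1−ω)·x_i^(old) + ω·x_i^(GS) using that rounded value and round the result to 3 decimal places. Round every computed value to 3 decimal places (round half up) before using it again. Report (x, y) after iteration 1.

Iteration 1:
  x: GS value = (3 - (1)·2.000) / (3) = 0.333;  x ← (1−ω)·3.000 + ω·0.333 = -0.974
  y: GS value = (12 - (-3)·-0.974) / (5) = 1.816;  y ← (1−ω)·2.000 + ω·1.816 = 1.726

(-0.974, 1.726)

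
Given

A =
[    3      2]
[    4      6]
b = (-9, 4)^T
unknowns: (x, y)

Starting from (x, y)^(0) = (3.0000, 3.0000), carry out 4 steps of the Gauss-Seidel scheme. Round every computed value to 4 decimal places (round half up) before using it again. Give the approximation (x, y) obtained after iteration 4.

(-6.0947, 4.7298)

Iteration 1:
  x = (-9 - (2)·3.0000) / (3) = -5.0000
  y = (4 - (4)·-5.0000) / (6) = 4.0000
Iteration 2:
  x = (-9 - (2)·4.0000) / (3) = -5.6667
  y = (4 - (4)·-5.6667) / (6) = 4.4445
Iteration 3:
  x = (-9 - (2)·4.4445) / (3) = -5.9630
  y = (4 - (4)·-5.9630) / (6) = 4.6420
Iteration 4:
  x = (-9 - (2)·4.6420) / (3) = -6.0947
  y = (4 - (4)·-6.0947) / (6) = 4.7298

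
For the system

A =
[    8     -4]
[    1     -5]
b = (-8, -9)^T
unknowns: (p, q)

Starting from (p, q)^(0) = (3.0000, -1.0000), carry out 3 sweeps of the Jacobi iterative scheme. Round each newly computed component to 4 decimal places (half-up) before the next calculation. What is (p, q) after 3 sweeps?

Iteration 1:
  p = (-8 - (-4)·-1.0000) / (8) = -1.5000
  q = (-9 - (1)·3.0000) / (-5) = 2.4000
Iteration 2:
  p = (-8 - (-4)·2.4000) / (8) = 0.2000
  q = (-9 - (1)·-1.5000) / (-5) = 1.5000
Iteration 3:
  p = (-8 - (-4)·1.5000) / (8) = -0.2500
  q = (-9 - (1)·0.2000) / (-5) = 1.8400

(-0.2500, 1.8400)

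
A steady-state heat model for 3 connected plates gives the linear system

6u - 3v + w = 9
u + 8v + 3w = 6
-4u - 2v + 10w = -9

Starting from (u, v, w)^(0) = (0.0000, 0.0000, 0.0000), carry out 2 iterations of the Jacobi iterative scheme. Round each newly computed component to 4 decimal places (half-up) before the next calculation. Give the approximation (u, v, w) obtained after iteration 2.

Iteration 1:
  u = (9 - (-3)·0.0000 - (1)·0.0000) / (6) = 1.5000
  v = (6 - (1)·0.0000 - (3)·0.0000) / (8) = 0.7500
  w = (-9 - (-4)·0.0000 - (-2)·0.0000) / (10) = -0.9000
Iteration 2:
  u = (9 - (-3)·0.7500 - (1)·-0.9000) / (6) = 2.0250
  v = (6 - (1)·1.5000 - (3)·-0.9000) / (8) = 0.9000
  w = (-9 - (-4)·1.5000 - (-2)·0.7500) / (10) = -0.1500

(2.0250, 0.9000, -0.1500)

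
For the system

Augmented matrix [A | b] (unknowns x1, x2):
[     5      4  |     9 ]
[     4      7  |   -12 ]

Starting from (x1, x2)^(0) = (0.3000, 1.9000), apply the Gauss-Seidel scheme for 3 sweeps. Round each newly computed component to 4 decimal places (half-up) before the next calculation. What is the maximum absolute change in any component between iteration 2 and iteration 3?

Iteration 1:
  x1 = (9 - (4)·1.9000) / (5) = 0.2800
  x2 = (-12 - (4)·0.2800) / (7) = -1.8743
Iteration 2:
  x1 = (9 - (4)·-1.8743) / (5) = 3.2994
  x2 = (-12 - (4)·3.2994) / (7) = -3.5997
Iteration 3:
  x1 = (9 - (4)·-3.5997) / (5) = 4.6798
  x2 = (-12 - (4)·4.6798) / (7) = -4.3885
Change: (1.3804, -0.7888) → max |·| = 1.3804

1.3804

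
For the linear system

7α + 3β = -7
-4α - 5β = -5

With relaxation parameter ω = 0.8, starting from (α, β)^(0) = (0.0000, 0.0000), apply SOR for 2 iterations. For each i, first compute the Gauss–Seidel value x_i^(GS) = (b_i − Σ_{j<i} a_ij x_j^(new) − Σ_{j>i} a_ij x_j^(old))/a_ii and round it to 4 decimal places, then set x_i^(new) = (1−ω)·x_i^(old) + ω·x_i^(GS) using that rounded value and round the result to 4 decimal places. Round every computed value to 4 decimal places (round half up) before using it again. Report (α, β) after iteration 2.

Iteration 1:
  α: GS value = (-7 - (3)·0.0000) / (7) = -1.0000;  α ← (1−ω)·0.0000 + ω·-1.0000 = -0.8000
  β: GS value = (-5 - (-4)·-0.8000) / (-5) = 1.6400;  β ← (1−ω)·0.0000 + ω·1.6400 = 1.3120
Iteration 2:
  α: GS value = (-7 - (3)·1.3120) / (7) = -1.5623;  α ← (1−ω)·-0.8000 + ω·-1.5623 = -1.4098
  β: GS value = (-5 - (-4)·-1.4098) / (-5) = 2.1278;  β ← (1−ω)·1.3120 + ω·2.1278 = 1.9646

(-1.4098, 1.9646)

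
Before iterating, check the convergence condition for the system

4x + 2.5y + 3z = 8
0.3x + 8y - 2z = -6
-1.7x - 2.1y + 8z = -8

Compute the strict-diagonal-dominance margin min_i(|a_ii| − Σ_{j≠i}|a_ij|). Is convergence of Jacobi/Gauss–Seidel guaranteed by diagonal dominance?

-1.5

row 1: |4| − (2.5+3) = -1.5
row 2: |8| − (0.3+2) = 5.7
row 3: |8| − (1.7+2.1) = 4.2
minimum over rows = -1.5 → not strictly diagonally dominant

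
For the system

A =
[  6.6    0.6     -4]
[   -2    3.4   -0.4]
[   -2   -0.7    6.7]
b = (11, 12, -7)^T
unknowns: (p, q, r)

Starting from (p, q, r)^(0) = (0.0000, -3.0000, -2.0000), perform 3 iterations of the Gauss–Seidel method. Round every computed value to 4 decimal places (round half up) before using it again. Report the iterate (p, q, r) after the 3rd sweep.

Iteration 1:
  p = (11 - (0.6)·-3.0000 - (-4)·-2.0000) / (6.6) = 0.7273
  q = (12 - (-2)·0.7273 - (-0.4)·-2.0000) / (3.4) = 3.7219
  r = (-7 - (-2)·0.7273 - (-0.7)·3.7219) / (6.7) = -0.4388
Iteration 2:
  p = (11 - (0.6)·3.7219 - (-4)·-0.4388) / (6.6) = 1.0624
  q = (12 - (-2)·1.0624 - (-0.4)·-0.4388) / (3.4) = 4.1027
  r = (-7 - (-2)·1.0624 - (-0.7)·4.1027) / (6.7) = -0.2990
Iteration 3:
  p = (11 - (0.6)·4.1027 - (-4)·-0.2990) / (6.6) = 1.1125
  q = (12 - (-2)·1.1125 - (-0.4)·-0.2990) / (3.4) = 4.1486
  r = (-7 - (-2)·1.1125 - (-0.7)·4.1486) / (6.7) = -0.2793

(1.1125, 4.1486, -0.2793)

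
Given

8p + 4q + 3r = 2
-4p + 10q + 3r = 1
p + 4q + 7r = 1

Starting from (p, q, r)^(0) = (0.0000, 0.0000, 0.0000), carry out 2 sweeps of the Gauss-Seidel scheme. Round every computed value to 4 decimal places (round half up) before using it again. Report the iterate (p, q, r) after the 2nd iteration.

(0.1527, 0.1632, 0.0278)

Iteration 1:
  p = (2 - (4)·0.0000 - (3)·0.0000) / (8) = 0.2500
  q = (1 - (-4)·0.2500 - (3)·0.0000) / (10) = 0.2000
  r = (1 - (1)·0.2500 - (4)·0.2000) / (7) = -0.0071
Iteration 2:
  p = (2 - (4)·0.2000 - (3)·-0.0071) / (8) = 0.1527
  q = (1 - (-4)·0.1527 - (3)·-0.0071) / (10) = 0.1632
  r = (1 - (1)·0.1527 - (4)·0.1632) / (7) = 0.0278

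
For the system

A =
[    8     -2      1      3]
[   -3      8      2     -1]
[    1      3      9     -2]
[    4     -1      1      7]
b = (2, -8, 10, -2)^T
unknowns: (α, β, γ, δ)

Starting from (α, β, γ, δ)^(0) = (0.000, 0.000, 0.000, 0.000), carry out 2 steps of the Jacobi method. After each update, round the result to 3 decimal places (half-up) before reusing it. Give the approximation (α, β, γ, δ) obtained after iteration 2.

(-0.032, -1.220, 1.353, -0.730)

Iteration 1:
  α = (2 - (-2)·0.000 - (1)·0.000 - (3)·0.000) / (8) = 0.250
  β = (-8 - (-3)·0.000 - (2)·0.000 - (-1)·0.000) / (8) = -1.000
  γ = (10 - (1)·0.000 - (3)·0.000 - (-2)·0.000) / (9) = 1.111
  δ = (-2 - (4)·0.000 - (-1)·0.000 - (1)·0.000) / (7) = -0.286
Iteration 2:
  α = (2 - (-2)·-1.000 - (1)·1.111 - (3)·-0.286) / (8) = -0.032
  β = (-8 - (-3)·0.250 - (2)·1.111 - (-1)·-0.286) / (8) = -1.220
  γ = (10 - (1)·0.250 - (3)·-1.000 - (-2)·-0.286) / (9) = 1.353
  δ = (-2 - (4)·0.250 - (-1)·-1.000 - (1)·1.111) / (7) = -0.730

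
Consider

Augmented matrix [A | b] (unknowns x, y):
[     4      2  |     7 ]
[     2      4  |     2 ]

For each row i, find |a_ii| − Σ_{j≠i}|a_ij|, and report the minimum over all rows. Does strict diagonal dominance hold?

row 1: |4| − (2) = 2
row 2: |4| − (2) = 2
minimum over rows = 2 → strictly diagonally dominant (convergence guaranteed)

2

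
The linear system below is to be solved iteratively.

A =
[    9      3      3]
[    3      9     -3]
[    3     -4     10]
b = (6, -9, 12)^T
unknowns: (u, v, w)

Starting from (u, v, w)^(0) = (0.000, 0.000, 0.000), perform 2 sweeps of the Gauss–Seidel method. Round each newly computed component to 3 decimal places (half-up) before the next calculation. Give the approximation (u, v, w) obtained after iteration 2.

(0.904, -1.131, 0.476)

Iteration 1:
  u = (6 - (3)·0.000 - (3)·0.000) / (9) = 0.667
  v = (-9 - (3)·0.667 - (-3)·0.000) / (9) = -1.222
  w = (12 - (3)·0.667 - (-4)·-1.222) / (10) = 0.511
Iteration 2:
  u = (6 - (3)·-1.222 - (3)·0.511) / (9) = 0.904
  v = (-9 - (3)·0.904 - (-3)·0.511) / (9) = -1.131
  w = (12 - (3)·0.904 - (-4)·-1.131) / (10) = 0.476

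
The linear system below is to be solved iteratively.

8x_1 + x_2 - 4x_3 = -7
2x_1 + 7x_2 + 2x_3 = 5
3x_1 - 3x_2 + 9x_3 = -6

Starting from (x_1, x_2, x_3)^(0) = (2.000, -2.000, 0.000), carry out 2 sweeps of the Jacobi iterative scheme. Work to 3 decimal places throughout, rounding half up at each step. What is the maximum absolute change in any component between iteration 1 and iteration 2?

1.589

Iteration 1:
  x_1 = (-7 - (1)·-2.000 - (-4)·0.000) / (8) = -0.625
  x_2 = (5 - (2)·2.000 - (2)·0.000) / (7) = 0.143
  x_3 = (-6 - (3)·2.000 - (-3)·-2.000) / (9) = -2.000
Iteration 2:
  x_1 = (-7 - (1)·0.143 - (-4)·-2.000) / (8) = -1.893
  x_2 = (5 - (2)·-0.625 - (2)·-2.000) / (7) = 1.464
  x_3 = (-6 - (3)·-0.625 - (-3)·0.143) / (9) = -0.411
Change: (-1.268, 1.321, 1.589) → max |·| = 1.589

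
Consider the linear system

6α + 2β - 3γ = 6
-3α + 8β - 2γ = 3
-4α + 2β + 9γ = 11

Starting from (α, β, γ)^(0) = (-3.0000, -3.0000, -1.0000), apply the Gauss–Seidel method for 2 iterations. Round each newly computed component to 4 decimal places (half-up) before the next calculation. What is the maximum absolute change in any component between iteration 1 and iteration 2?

Iteration 1:
  α = (6 - (2)·-3.0000 - (-3)·-1.0000) / (6) = 1.5000
  β = (3 - (-3)·1.5000 - (-2)·-1.0000) / (8) = 0.6875
  γ = (11 - (-4)·1.5000 - (2)·0.6875) / (9) = 1.7361
Iteration 2:
  α = (6 - (2)·0.6875 - (-3)·1.7361) / (6) = 1.6389
  β = (3 - (-3)·1.6389 - (-2)·1.7361) / (8) = 1.4236
  γ = (11 - (-4)·1.6389 - (2)·1.4236) / (9) = 1.6343
Change: (0.1389, 0.7361, -0.1018) → max |·| = 0.7361

0.7361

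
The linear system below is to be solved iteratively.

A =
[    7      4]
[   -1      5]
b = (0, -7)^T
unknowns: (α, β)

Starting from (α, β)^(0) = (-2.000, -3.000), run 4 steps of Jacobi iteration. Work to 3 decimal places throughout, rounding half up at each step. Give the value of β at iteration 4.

Iteration 1:
  α = (0 - (4)·-3.000) / (7) = 1.714
  β = (-7 - (-1)·-2.000) / (5) = -1.800
Iteration 2:
  α = (0 - (4)·-1.800) / (7) = 1.029
  β = (-7 - (-1)·1.714) / (5) = -1.057
Iteration 3:
  α = (0 - (4)·-1.057) / (7) = 0.604
  β = (-7 - (-1)·1.029) / (5) = -1.194
Iteration 4:
  α = (0 - (4)·-1.194) / (7) = 0.682
  β = (-7 - (-1)·0.604) / (5) = -1.279

-1.279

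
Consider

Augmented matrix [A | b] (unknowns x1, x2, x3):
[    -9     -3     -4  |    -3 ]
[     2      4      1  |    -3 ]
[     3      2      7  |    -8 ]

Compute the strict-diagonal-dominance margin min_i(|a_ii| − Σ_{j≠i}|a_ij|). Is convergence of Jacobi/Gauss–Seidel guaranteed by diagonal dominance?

row 1: |-9| − (3+4) = 2
row 2: |4| − (2+1) = 1
row 3: |7| − (3+2) = 2
minimum over rows = 1 → strictly diagonally dominant (convergence guaranteed)

1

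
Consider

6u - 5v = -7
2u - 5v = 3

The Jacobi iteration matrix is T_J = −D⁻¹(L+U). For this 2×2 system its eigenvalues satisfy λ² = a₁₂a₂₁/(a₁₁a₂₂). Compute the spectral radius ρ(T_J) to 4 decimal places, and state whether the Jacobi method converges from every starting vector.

0.5774

a₁₂a₂₁/(a₁₁a₂₂) = (-5)·(2) / ((6)·(-5)) = 0.333333
ρ = √|0.333333| = √0.333333 = 0.5774
ρ < 1, so Jacobi converges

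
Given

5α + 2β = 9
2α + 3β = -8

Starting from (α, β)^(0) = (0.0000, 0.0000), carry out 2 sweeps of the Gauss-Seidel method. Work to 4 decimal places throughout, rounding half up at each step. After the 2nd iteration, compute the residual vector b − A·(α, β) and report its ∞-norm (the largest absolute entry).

2.0621

Iteration 1:
  α = (9 - (2)·0.0000) / (5) = 1.8000
  β = (-8 - (2)·1.8000) / (3) = -3.8667
Iteration 2:
  α = (9 - (2)·-3.8667) / (5) = 3.3467
  β = (-8 - (2)·3.3467) / (3) = -4.8978
Residual b − A·x = (2.0621, 0.0000); ∞-norm = 2.0621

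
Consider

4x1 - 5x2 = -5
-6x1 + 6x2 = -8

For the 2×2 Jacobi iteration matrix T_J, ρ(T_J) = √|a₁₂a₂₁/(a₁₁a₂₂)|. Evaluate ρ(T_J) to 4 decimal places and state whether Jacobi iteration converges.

a₁₂a₂₁/(a₁₁a₂₂) = (-5)·(-6) / ((4)·(6)) = 1.250000
ρ = √|1.250000| = √1.250000 = 1.1180
ρ > 1, so Jacobi diverges

1.1180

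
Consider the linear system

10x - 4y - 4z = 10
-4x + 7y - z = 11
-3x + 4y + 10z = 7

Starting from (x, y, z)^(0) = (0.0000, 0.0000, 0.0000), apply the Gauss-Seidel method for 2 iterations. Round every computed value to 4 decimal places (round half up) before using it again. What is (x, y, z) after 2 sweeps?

Iteration 1:
  x = (10 - (-4)·0.0000 - (-4)·0.0000) / (10) = 1.0000
  y = (11 - (-4)·1.0000 - (-1)·0.0000) / (7) = 2.1429
  z = (7 - (-3)·1.0000 - (4)·2.1429) / (10) = 0.1428
Iteration 2:
  x = (10 - (-4)·2.1429 - (-4)·0.1428) / (10) = 1.9143
  y = (11 - (-4)·1.9143 - (-1)·0.1428) / (7) = 2.6857
  z = (7 - (-3)·1.9143 - (4)·2.6857) / (10) = 0.2000

(1.9143, 2.6857, 0.2000)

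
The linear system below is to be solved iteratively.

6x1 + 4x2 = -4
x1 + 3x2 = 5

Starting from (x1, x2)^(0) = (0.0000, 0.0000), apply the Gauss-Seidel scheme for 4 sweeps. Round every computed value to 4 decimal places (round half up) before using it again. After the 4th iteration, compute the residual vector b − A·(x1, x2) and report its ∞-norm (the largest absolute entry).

0.0830

Iteration 1:
  x1 = (-4 - (4)·0.0000) / (6) = -0.6667
  x2 = (5 - (1)·-0.6667) / (3) = 1.8889
Iteration 2:
  x1 = (-4 - (4)·1.8889) / (6) = -1.9259
  x2 = (5 - (1)·-1.9259) / (3) = 2.3086
Iteration 3:
  x1 = (-4 - (4)·2.3086) / (6) = -2.2057
  x2 = (5 - (1)·-2.2057) / (3) = 2.4019
Iteration 4:
  x1 = (-4 - (4)·2.4019) / (6) = -2.2679
  x2 = (5 - (1)·-2.2679) / (3) = 2.4226
Residual b − A·x = (-0.0830, 0.0001); ∞-norm = 0.0830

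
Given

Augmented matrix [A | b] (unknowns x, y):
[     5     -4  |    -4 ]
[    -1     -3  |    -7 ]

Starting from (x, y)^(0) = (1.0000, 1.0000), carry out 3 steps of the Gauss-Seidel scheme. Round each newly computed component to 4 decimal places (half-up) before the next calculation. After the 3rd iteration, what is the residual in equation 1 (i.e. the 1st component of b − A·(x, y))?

0.3794

Iteration 1:
  x = (-4 - (-4)·1.0000) / (5) = 0.0000
  y = (-7 - (-1)·0.0000) / (-3) = 2.3333
Iteration 2:
  x = (-4 - (-4)·2.3333) / (5) = 1.0666
  y = (-7 - (-1)·1.0666) / (-3) = 1.9778
Iteration 3:
  x = (-4 - (-4)·1.9778) / (5) = 0.7822
  y = (-7 - (-1)·0.7822) / (-3) = 2.0726
Residual b − A·x = (0.3794, 0.0000)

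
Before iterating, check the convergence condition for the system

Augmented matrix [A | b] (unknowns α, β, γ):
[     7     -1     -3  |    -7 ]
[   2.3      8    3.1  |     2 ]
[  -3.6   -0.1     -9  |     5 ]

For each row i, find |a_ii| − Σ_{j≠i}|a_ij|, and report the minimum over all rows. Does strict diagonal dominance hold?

row 1: |7| − (1+3) = 3
row 2: |8| − (2.3+3.1) = 2.6
row 3: |-9| − (3.6+0.1) = 5.3
minimum over rows = 2.6 → strictly diagonally dominant (convergence guaranteed)

2.6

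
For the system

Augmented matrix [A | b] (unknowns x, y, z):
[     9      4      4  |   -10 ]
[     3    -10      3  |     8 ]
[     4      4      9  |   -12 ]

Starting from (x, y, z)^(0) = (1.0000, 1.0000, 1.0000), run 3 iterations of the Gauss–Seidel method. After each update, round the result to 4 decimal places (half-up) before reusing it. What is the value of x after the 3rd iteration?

Iteration 1:
  x = (-10 - (4)·1.0000 - (4)·1.0000) / (9) = -2.0000
  y = (8 - (3)·-2.0000 - (3)·1.0000) / (-10) = -1.1000
  z = (-12 - (4)·-2.0000 - (4)·-1.1000) / (9) = 0.0444
Iteration 2:
  x = (-10 - (4)·-1.1000 - (4)·0.0444) / (9) = -0.6420
  y = (8 - (3)·-0.6420 - (3)·0.0444) / (-10) = -0.9793
  z = (-12 - (4)·-0.6420 - (4)·-0.9793) / (9) = -0.6128
Iteration 3:
  x = (-10 - (4)·-0.9793 - (4)·-0.6128) / (9) = -0.4035
  y = (8 - (3)·-0.4035 - (3)·-0.6128) / (-10) = -1.1049
  z = (-12 - (4)·-0.4035 - (4)·-1.1049) / (9) = -0.6629

-0.4035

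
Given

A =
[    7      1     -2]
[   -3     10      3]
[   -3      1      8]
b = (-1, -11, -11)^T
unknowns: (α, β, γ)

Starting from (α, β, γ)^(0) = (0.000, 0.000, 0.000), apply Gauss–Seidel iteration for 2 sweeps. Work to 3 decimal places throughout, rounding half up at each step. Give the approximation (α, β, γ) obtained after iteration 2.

(-0.347, -0.818, -1.403)

Iteration 1:
  α = (-1 - (1)·0.000 - (-2)·0.000) / (7) = -0.143
  β = (-11 - (-3)·-0.143 - (3)·0.000) / (10) = -1.143
  γ = (-11 - (-3)·-0.143 - (1)·-1.143) / (8) = -1.286
Iteration 2:
  α = (-1 - (1)·-1.143 - (-2)·-1.286) / (7) = -0.347
  β = (-11 - (-3)·-0.347 - (3)·-1.286) / (10) = -0.818
  γ = (-11 - (-3)·-0.347 - (1)·-0.818) / (8) = -1.403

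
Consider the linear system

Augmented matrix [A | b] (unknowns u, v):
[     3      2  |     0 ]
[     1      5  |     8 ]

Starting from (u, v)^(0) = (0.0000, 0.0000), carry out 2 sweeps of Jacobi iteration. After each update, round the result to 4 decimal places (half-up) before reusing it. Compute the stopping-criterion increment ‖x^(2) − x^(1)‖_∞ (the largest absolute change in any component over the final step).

Iteration 1:
  u = (0 - (2)·0.0000) / (3) = 0.0000
  v = (8 - (1)·0.0000) / (5) = 1.6000
Iteration 2:
  u = (0 - (2)·1.6000) / (3) = -1.0667
  v = (8 - (1)·0.0000) / (5) = 1.6000
Change: (-1.0667, 0.0000) → max |·| = 1.0667

1.0667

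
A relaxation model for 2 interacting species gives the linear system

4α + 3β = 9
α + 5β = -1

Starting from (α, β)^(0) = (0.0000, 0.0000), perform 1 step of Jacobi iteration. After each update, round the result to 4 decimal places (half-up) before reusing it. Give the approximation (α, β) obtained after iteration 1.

(2.2500, -0.2000)

Iteration 1:
  α = (9 - (3)·0.0000) / (4) = 2.2500
  β = (-1 - (1)·0.0000) / (5) = -0.2000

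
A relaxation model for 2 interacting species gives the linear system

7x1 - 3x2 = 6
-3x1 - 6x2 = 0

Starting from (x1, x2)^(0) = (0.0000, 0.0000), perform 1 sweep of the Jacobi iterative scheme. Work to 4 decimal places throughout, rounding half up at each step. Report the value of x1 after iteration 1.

0.8571

Iteration 1:
  x1 = (6 - (-3)·0.0000) / (7) = 0.8571
  x2 = (0 - (-3)·0.0000) / (-6) = 0.0000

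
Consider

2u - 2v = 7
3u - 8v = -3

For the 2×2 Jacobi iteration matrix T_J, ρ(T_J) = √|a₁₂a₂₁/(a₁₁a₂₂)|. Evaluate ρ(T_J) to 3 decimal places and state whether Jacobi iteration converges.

a₁₂a₂₁/(a₁₁a₂₂) = (-2)·(3) / ((2)·(-8)) = 0.375000
ρ = √|0.375000| = √0.375000 = 0.612
ρ < 1, so Jacobi converges

0.612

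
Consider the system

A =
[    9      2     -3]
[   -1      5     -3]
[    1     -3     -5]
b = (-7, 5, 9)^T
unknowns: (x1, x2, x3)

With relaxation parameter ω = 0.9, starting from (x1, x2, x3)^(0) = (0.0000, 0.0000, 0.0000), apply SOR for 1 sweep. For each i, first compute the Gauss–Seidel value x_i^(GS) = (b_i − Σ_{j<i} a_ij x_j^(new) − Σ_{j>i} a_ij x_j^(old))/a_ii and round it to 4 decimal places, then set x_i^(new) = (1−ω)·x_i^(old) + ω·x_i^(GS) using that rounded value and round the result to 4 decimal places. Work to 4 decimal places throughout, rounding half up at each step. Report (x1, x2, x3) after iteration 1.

(-0.7000, 0.7740, -2.1640)

Iteration 1:
  x1: GS value = (-7 - (2)·0.0000 - (-3)·0.0000) / (9) = -0.7778;  x1 ← (1−ω)·0.0000 + ω·-0.7778 = -0.7000
  x2: GS value = (5 - (-1)·-0.7000 - (-3)·0.0000) / (5) = 0.8600;  x2 ← (1−ω)·0.0000 + ω·0.8600 = 0.7740
  x3: GS value = (9 - (1)·-0.7000 - (-3)·0.7740) / (-5) = -2.4044;  x3 ← (1−ω)·0.0000 + ω·-2.4044 = -2.1640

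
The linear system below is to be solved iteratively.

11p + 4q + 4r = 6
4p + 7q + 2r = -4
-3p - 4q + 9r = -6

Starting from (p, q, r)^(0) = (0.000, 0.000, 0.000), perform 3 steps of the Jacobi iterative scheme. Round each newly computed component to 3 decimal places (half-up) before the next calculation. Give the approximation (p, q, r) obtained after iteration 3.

(1.066, -0.929, -0.642)

Iteration 1:
  p = (6 - (4)·0.000 - (4)·0.000) / (11) = 0.545
  q = (-4 - (4)·0.000 - (2)·0.000) / (7) = -0.571
  r = (-6 - (-3)·0.000 - (-4)·0.000) / (9) = -0.667
Iteration 2:
  p = (6 - (4)·-0.571 - (4)·-0.667) / (11) = 0.996
  q = (-4 - (4)·0.545 - (2)·-0.667) / (7) = -0.692
  r = (-6 - (-3)·0.545 - (-4)·-0.571) / (9) = -0.739
Iteration 3:
  p = (6 - (4)·-0.692 - (4)·-0.739) / (11) = 1.066
  q = (-4 - (4)·0.996 - (2)·-0.739) / (7) = -0.929
  r = (-6 - (-3)·0.996 - (-4)·-0.692) / (9) = -0.642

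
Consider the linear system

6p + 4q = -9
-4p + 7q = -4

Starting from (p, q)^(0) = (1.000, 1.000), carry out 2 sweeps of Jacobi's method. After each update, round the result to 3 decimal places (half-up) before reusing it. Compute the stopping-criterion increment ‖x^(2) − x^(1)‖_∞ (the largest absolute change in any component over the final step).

1.810

Iteration 1:
  p = (-9 - (4)·1.000) / (6) = -2.167
  q = (-4 - (-4)·1.000) / (7) = 0.000
Iteration 2:
  p = (-9 - (4)·0.000) / (6) = -1.500
  q = (-4 - (-4)·-2.167) / (7) = -1.810
Change: (0.667, -1.810) → max |·| = 1.810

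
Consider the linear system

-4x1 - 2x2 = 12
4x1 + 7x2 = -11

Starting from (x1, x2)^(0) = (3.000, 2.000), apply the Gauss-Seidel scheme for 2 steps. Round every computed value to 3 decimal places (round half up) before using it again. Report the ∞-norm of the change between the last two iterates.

Iteration 1:
  x1 = (12 - (-2)·2.000) / (-4) = -4.000
  x2 = (-11 - (4)·-4.000) / (7) = 0.714
Iteration 2:
  x1 = (12 - (-2)·0.714) / (-4) = -3.357
  x2 = (-11 - (4)·-3.357) / (7) = 0.347
Change: (0.643, -0.367) → max |·| = 0.643

0.643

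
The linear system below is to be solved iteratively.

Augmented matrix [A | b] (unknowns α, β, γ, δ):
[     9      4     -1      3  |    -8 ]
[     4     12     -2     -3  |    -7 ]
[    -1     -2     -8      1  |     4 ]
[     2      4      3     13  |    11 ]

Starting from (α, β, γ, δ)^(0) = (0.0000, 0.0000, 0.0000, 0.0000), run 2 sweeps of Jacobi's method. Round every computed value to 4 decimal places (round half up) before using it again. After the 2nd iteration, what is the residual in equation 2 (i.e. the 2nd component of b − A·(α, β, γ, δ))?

2.3336

Iteration 1:
  α = (-8 - (4)·0.0000 - (-1)·0.0000 - (3)·0.0000) / (9) = -0.8889
  β = (-7 - (4)·0.0000 - (-2)·0.0000 - (-3)·0.0000) / (12) = -0.5833
  γ = (4 - (-1)·0.0000 - (-2)·0.0000 - (1)·0.0000) / (-8) = -0.5000
  δ = (11 - (2)·0.0000 - (4)·0.0000 - (3)·0.0000) / (13) = 0.8462
Iteration 2:
  α = (-8 - (4)·-0.5833 - (-1)·-0.5000 - (3)·0.8462) / (9) = -0.9673
  β = (-7 - (4)·-0.8889 - (-2)·-0.5000 - (-3)·0.8462) / (12) = -0.1588
  γ = (4 - (-1)·-0.8889 - (-2)·-0.5833 - (1)·0.8462) / (-8) = -0.1373
  δ = (11 - (2)·-0.8889 - (4)·-0.5833 - (3)·-0.5000) / (13) = 1.2778
Residual b − A·x = (-2.6298, 2.3336, 0.3389, -2.6297)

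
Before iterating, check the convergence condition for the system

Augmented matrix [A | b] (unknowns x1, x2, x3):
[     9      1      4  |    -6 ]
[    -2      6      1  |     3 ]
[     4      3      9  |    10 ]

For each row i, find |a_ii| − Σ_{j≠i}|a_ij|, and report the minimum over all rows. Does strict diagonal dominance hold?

row 1: |9| − (1+4) = 4
row 2: |6| − (2+1) = 3
row 3: |9| − (4+3) = 2
minimum over rows = 2 → strictly diagonally dominant (convergence guaranteed)

2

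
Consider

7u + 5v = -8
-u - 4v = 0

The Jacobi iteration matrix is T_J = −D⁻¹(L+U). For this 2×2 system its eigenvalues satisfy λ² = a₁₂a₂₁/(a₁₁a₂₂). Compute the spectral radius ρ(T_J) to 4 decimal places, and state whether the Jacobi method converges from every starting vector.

0.4226

a₁₂a₂₁/(a₁₁a₂₂) = (5)·(-1) / ((7)·(-4)) = 0.178571
ρ = √|0.178571| = √0.178571 = 0.4226
ρ < 1, so Jacobi converges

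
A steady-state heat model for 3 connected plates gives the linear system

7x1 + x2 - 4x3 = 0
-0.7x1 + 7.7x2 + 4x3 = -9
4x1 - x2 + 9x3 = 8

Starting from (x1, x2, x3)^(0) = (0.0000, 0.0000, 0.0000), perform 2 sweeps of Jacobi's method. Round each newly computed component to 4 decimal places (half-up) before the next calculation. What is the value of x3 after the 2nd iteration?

0.7590

Iteration 1:
  x1 = (0 - (1)·0.0000 - (-4)·0.0000) / (7) = 0.0000
  x2 = (-9 - (-0.7)·0.0000 - (4)·0.0000) / (7.7) = -1.1688
  x3 = (8 - (4)·0.0000 - (-1)·0.0000) / (9) = 0.8889
Iteration 2:
  x1 = (0 - (1)·-1.1688 - (-4)·0.8889) / (7) = 0.6749
  x2 = (-9 - (-0.7)·0.0000 - (4)·0.8889) / (7.7) = -1.6306
  x3 = (8 - (4)·0.0000 - (-1)·-1.1688) / (9) = 0.7590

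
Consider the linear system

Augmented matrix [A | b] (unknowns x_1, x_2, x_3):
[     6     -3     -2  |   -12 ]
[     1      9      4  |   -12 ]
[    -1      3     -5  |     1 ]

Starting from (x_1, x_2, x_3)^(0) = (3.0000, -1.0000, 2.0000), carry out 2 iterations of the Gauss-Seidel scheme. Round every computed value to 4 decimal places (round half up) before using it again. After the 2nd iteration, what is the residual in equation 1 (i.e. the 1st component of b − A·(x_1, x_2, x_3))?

7.0037

Iteration 1:
  x_1 = (-12 - (-3)·-1.0000 - (-2)·2.0000) / (6) = -1.8333
  x_2 = (-12 - (1)·-1.8333 - (4)·2.0000) / (9) = -2.0185
  x_3 = (1 - (-1)·-1.8333 - (3)·-2.0185) / (-5) = -1.0444
Iteration 2:
  x_1 = (-12 - (-3)·-2.0185 - (-2)·-1.0444) / (6) = -3.3574
  x_2 = (-12 - (1)·-3.3574 - (4)·-1.0444) / (9) = -0.4961
  x_3 = (1 - (-1)·-3.3574 - (3)·-0.4961) / (-5) = 0.1738
Residual b − A·x = (7.0037, -4.8729, -0.0001)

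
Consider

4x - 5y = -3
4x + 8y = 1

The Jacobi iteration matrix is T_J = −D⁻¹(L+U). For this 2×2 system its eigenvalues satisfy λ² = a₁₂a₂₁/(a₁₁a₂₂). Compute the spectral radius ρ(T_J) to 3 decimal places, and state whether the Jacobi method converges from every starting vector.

a₁₂a₂₁/(a₁₁a₂₂) = (-5)·(4) / ((4)·(8)) = -0.625000
ρ = √|-0.625000| = √0.625000 = 0.791
ρ < 1, so Jacobi converges

0.791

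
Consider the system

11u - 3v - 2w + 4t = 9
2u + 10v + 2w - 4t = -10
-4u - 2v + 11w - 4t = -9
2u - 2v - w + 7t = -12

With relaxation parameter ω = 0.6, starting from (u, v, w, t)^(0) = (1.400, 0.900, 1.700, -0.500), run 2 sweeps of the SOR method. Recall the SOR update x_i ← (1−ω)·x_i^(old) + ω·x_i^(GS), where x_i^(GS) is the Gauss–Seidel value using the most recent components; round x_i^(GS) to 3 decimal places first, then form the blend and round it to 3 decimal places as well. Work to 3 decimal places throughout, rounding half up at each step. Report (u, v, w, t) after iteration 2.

(1.348, -1.478, -0.574, -2.196)

Iteration 1:
  u: GS value = (9 - (-3)·0.900 - (-2)·1.700 - (4)·-0.500) / (11) = 1.555;  u ← (1−ω)·1.400 + ω·1.555 = 1.493
  v: GS value = (-10 - (2)·1.493 - (2)·1.700 - (-4)·-0.500) / (10) = -1.839;  v ← (1−ω)·0.900 + ω·-1.839 = -0.743
  w: GS value = (-9 - (-4)·1.493 - (-2)·-0.743 - (-4)·-0.500) / (11) = -0.592;  w ← (1−ω)·1.700 + ω·-0.592 = 0.325
  t: GS value = (-12 - (2)·1.493 - (-2)·-0.743 - (-1)·0.325) / (7) = -2.307;  t ← (1−ω)·-0.500 + ω·-2.307 = -1.584
Iteration 2:
  u: GS value = (9 - (-3)·-0.743 - (-2)·0.325 - (4)·-1.584) / (11) = 1.251;  u ← (1−ω)·1.493 + ω·1.251 = 1.348
  v: GS value = (-10 - (2)·1.348 - (2)·0.325 - (-4)·-1.584) / (10) = -1.968;  v ← (1−ω)·-0.743 + ω·-1.968 = -1.478
  w: GS value = (-9 - (-4)·1.348 - (-2)·-1.478 - (-4)·-1.584) / (11) = -1.173;  w ← (1−ω)·0.325 + ω·-1.173 = -0.574
  t: GS value = (-12 - (2)·1.348 - (-2)·-1.478 - (-1)·-0.574) / (7) = -2.604;  t ← (1−ω)·-1.584 + ω·-2.604 = -2.196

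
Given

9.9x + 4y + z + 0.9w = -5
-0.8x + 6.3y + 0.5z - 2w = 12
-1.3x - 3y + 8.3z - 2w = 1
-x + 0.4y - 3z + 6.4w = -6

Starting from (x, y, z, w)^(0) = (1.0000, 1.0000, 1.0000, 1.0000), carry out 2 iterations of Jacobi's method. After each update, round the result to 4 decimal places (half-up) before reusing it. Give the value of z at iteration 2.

Iteration 1:
  x = (-5 - (4)·1.0000 - (1)·1.0000 - (0.9)·1.0000) / (9.9) = -1.1010
  y = (12 - (-0.8)·1.0000 - (0.5)·1.0000 - (-2)·1.0000) / (6.3) = 2.2698
  z = (1 - (-1.3)·1.0000 - (-3)·1.0000 - (-2)·1.0000) / (8.3) = 0.8795
  w = (-6 - (-1)·1.0000 - (0.4)·1.0000 - (-3)·1.0000) / (6.4) = -0.3750
Iteration 2:
  x = (-5 - (4)·2.2698 - (1)·0.8795 - (0.9)·-0.3750) / (9.9) = -1.4769
  y = (12 - (-0.8)·-1.1010 - (0.5)·0.8795 - (-2)·-0.3750) / (6.3) = 1.5761
  z = (1 - (-1.3)·-1.1010 - (-3)·2.2698 - (-2)·-0.3750) / (8.3) = 0.6781
  w = (-6 - (-1)·-1.1010 - (0.4)·2.2698 - (-3)·0.8795) / (6.4) = -0.8391

0.6781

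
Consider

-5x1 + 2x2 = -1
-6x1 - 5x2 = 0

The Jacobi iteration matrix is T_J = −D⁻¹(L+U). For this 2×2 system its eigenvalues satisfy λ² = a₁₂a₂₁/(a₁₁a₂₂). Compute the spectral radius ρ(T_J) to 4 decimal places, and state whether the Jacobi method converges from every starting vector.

a₁₂a₂₁/(a₁₁a₂₂) = (2)·(-6) / ((-5)·(-5)) = -0.480000
ρ = √|-0.480000| = √0.480000 = 0.6928
ρ < 1, so Jacobi converges

0.6928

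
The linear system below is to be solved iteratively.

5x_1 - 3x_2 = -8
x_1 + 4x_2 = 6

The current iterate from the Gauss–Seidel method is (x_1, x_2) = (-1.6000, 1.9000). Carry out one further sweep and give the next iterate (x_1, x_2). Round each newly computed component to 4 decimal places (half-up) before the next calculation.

(-0.4600, 1.6150)

One sweep:
  x_1 = (-8 - (-3)·1.9000) / (5) = -0.4600
  x_2 = (6 - (1)·-0.4600) / (4) = 1.6150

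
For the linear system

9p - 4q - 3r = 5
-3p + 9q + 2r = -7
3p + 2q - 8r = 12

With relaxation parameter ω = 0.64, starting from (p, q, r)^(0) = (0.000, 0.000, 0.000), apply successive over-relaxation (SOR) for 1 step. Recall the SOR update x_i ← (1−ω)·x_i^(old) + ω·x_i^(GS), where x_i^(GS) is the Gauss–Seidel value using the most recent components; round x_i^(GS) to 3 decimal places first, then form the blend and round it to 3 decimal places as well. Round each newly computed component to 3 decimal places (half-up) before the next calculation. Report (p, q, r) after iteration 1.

Iteration 1:
  p: GS value = (5 - (-4)·0.000 - (-3)·0.000) / (9) = 0.556;  p ← (1−ω)·0.000 + ω·0.556 = 0.356
  q: GS value = (-7 - (-3)·0.356 - (2)·0.000) / (9) = -0.659;  q ← (1−ω)·0.000 + ω·-0.659 = -0.422
  r: GS value = (12 - (3)·0.356 - (2)·-0.422) / (-8) = -1.472;  r ← (1−ω)·0.000 + ω·-1.472 = -0.942

(0.356, -0.422, -0.942)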